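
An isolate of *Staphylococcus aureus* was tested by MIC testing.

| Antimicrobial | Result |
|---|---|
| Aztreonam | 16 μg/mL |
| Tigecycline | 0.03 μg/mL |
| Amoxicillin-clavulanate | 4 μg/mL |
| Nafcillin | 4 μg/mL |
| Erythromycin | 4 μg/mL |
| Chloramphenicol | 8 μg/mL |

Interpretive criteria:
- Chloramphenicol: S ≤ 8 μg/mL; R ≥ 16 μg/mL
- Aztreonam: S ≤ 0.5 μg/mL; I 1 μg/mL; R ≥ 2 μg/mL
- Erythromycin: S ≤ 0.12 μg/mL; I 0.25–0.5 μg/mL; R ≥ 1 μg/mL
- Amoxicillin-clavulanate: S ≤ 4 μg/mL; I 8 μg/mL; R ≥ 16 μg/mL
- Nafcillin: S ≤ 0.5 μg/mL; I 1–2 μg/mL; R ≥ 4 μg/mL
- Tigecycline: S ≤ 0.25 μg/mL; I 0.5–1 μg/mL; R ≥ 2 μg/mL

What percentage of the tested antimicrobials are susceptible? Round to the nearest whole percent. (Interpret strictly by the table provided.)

50%

Aztreonam: 16 μg/mL is ≥ 2 μg/mL — Resistant
Tigecycline (0.03 μg/mL) ≤ 0.25 μg/mL — Susceptible
Amoxicillin-clavulanate (4 μg/mL) ≤ 4 μg/mL → S
Nafcillin 4 μg/mL: ≥ 4 μg/mL — R
Erythromycin 4 μg/mL: ≥ 1 μg/mL — resistant
Chloramphenicol: 8 μg/mL is ≤ 8 μg/mL ⇒ susceptible
Susceptible: 3/6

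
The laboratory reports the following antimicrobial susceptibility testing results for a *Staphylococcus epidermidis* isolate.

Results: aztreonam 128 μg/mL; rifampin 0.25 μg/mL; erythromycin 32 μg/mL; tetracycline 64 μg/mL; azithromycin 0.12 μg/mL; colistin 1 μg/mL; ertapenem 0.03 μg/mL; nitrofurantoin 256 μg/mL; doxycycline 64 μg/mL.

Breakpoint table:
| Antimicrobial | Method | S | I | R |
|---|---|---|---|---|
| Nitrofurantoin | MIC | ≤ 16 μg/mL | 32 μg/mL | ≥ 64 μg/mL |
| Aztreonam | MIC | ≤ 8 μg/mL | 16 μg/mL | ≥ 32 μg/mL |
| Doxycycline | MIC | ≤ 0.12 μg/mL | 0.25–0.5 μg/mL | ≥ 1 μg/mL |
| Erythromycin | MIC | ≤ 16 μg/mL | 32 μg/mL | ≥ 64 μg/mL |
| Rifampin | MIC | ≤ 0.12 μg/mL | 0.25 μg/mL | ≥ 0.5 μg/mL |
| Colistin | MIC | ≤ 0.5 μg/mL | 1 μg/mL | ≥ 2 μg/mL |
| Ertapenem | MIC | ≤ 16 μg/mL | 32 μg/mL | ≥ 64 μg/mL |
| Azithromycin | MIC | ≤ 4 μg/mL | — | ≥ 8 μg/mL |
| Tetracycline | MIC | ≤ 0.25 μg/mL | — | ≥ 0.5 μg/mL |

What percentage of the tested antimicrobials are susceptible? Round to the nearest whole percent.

Aztreonam (128 μg/mL) ≥ 32 μg/mL ⇒ resistant
Rifampin: 0.25 μg/mL is = 0.25 μg/mL → intermediate
Erythromycin 32 μg/mL: = 32 μg/mL — Intermediate
Tetracycline 64 μg/mL: ≥ 0.5 μg/mL ⇒ R
Azithromycin (0.12 μg/mL) ≤ 4 μg/mL — susceptible
Colistin 1 μg/mL: = 1 μg/mL ⇒ Intermediate
Ertapenem: 0.03 μg/mL is ≤ 16 μg/mL ⇒ susceptible
Nitrofurantoin: 256 μg/mL is ≥ 64 μg/mL ⇒ resistant
Doxycycline (64 μg/mL) ≥ 1 μg/mL ⇒ R
Susceptible: 2/9

22%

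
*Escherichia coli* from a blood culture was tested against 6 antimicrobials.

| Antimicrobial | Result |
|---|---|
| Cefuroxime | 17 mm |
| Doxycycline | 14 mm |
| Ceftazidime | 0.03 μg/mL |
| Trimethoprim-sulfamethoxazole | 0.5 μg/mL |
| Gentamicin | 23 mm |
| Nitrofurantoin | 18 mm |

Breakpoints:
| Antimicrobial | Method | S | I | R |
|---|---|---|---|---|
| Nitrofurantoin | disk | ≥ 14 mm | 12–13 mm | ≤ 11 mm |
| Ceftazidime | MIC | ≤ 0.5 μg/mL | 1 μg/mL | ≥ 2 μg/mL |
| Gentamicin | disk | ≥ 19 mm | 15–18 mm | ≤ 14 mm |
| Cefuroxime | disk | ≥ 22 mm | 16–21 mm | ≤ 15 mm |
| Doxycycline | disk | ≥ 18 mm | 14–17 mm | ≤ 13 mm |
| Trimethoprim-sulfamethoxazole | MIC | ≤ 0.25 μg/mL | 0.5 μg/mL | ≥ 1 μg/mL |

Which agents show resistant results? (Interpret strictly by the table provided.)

none

Cefuroxime 17 mm: in 16–21 mm — intermediate
Doxycycline (14 mm) in 14–17 mm ⇒ I
Ceftazidime (0.03 μg/mL) ≤ 0.5 μg/mL — Susceptible
Trimethoprim-sulfamethoxazole 0.5 μg/mL: = 0.5 μg/mL → Intermediate
Gentamicin: 23 mm is ≥ 19 mm ⇒ S
Nitrofurantoin 18 mm: ≥ 14 mm ⇒ Susceptible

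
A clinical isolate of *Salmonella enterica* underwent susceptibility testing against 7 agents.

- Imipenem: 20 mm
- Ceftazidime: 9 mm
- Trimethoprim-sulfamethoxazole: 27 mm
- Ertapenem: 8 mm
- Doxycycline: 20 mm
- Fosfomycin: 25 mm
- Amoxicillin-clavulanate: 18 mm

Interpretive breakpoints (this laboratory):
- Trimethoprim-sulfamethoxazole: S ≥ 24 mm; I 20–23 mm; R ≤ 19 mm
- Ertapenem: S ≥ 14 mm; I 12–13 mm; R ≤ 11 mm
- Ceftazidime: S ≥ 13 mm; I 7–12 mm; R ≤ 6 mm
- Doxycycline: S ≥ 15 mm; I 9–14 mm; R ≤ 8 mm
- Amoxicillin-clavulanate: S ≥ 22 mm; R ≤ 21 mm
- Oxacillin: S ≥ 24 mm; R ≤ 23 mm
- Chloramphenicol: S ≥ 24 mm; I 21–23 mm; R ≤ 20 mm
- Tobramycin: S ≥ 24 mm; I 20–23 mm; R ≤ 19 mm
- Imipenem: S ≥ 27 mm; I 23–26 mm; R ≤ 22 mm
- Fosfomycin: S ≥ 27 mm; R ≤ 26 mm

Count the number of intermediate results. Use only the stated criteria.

1

Imipenem 20 mm: ≤ 22 mm — resistant
Ceftazidime (9 mm) in 7–12 mm — Intermediate
Trimethoprim-sulfamethoxazole: 27 mm is ≥ 24 mm → susceptible
Ertapenem 8 mm: ≤ 11 mm → R
Doxycycline 20 mm: ≥ 15 mm → S
Fosfomycin: 25 mm is ≤ 26 mm — resistant
Amoxicillin-clavulanate: 18 mm is ≤ 21 mm — Resistant
Intermediate: 1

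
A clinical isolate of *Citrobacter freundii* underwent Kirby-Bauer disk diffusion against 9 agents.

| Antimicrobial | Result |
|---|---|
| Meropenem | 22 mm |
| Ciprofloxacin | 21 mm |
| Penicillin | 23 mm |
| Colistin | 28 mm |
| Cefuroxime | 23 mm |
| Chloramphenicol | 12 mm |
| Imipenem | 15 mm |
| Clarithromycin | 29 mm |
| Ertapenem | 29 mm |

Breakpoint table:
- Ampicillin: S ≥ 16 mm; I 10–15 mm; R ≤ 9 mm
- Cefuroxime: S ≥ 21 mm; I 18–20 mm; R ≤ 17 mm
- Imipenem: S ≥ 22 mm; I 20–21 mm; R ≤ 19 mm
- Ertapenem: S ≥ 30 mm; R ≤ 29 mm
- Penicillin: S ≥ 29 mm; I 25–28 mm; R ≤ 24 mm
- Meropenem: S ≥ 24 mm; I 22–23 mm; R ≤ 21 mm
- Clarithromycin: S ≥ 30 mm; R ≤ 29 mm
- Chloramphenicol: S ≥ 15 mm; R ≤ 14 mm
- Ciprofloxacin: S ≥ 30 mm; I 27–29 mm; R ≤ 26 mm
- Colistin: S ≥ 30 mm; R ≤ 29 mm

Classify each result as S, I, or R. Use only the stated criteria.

I, R, R, R, S, R, R, R, R

Meropenem 22 mm: in 22–23 mm → Intermediate
Ciprofloxacin: 21 mm is ≤ 26 mm ⇒ resistant
Penicillin: 23 mm is ≤ 24 mm ⇒ resistant
Colistin: 28 mm is ≤ 29 mm — resistant
Cefuroxime: 23 mm is ≥ 21 mm — susceptible
Chloramphenicol 12 mm: ≤ 14 mm — resistant
Imipenem 15 mm: ≤ 19 mm → resistant
Clarithromycin (29 mm) ≤ 29 mm ⇒ resistant
Ertapenem: 29 mm is ≤ 29 mm — resistant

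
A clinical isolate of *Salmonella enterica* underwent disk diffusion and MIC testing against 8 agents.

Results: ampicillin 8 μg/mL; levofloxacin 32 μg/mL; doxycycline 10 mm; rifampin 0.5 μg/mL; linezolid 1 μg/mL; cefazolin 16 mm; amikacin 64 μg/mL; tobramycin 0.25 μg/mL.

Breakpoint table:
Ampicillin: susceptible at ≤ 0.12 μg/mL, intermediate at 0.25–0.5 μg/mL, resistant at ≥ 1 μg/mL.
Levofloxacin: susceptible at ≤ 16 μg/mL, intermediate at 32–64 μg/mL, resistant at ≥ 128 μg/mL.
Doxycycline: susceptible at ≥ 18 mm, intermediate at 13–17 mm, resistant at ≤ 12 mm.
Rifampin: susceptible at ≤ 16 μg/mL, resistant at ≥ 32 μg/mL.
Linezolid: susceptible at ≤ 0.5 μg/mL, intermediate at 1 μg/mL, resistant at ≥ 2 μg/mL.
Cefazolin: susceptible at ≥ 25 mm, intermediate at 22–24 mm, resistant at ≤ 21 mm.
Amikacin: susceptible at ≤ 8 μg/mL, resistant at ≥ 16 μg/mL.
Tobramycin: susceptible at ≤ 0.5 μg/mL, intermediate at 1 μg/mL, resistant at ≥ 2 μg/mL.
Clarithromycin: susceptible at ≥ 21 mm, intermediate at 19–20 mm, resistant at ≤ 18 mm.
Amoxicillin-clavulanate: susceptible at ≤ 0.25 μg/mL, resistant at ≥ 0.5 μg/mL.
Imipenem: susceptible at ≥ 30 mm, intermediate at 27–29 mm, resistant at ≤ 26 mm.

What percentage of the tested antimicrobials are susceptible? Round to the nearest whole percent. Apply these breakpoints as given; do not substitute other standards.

25%

Ampicillin: 8 μg/mL is ≥ 1 μg/mL → R
Levofloxacin (32 μg/mL) in 32–64 μg/mL — intermediate
Doxycycline: 10 mm is ≤ 12 mm → Resistant
Rifampin 0.5 μg/mL: ≤ 16 μg/mL → S
Linezolid (1 μg/mL) = 1 μg/mL — Intermediate
Cefazolin (16 mm) ≤ 21 mm — Resistant
Amikacin 64 μg/mL: ≥ 16 μg/mL ⇒ resistant
Tobramycin (0.25 μg/mL) ≤ 0.5 μg/mL — Susceptible
Susceptible: 2/8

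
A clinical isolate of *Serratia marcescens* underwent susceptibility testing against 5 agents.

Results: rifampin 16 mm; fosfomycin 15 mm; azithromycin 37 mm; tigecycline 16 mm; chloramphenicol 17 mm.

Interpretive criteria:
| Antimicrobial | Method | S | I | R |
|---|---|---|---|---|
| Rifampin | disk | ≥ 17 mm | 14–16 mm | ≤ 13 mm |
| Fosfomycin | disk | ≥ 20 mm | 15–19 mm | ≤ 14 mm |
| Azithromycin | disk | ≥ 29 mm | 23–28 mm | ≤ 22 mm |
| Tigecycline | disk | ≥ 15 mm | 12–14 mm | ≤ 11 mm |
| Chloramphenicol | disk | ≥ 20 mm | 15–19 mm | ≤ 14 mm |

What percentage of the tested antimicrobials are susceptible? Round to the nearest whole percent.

40%

Rifampin (16 mm) in 14–16 mm ⇒ intermediate
Fosfomycin: 15 mm is in 15–19 mm → I
Azithromycin 37 mm: ≥ 29 mm → S
Tigecycline (16 mm) ≥ 15 mm → S
Chloramphenicol 17 mm: in 15–19 mm — Intermediate
Susceptible: 2/5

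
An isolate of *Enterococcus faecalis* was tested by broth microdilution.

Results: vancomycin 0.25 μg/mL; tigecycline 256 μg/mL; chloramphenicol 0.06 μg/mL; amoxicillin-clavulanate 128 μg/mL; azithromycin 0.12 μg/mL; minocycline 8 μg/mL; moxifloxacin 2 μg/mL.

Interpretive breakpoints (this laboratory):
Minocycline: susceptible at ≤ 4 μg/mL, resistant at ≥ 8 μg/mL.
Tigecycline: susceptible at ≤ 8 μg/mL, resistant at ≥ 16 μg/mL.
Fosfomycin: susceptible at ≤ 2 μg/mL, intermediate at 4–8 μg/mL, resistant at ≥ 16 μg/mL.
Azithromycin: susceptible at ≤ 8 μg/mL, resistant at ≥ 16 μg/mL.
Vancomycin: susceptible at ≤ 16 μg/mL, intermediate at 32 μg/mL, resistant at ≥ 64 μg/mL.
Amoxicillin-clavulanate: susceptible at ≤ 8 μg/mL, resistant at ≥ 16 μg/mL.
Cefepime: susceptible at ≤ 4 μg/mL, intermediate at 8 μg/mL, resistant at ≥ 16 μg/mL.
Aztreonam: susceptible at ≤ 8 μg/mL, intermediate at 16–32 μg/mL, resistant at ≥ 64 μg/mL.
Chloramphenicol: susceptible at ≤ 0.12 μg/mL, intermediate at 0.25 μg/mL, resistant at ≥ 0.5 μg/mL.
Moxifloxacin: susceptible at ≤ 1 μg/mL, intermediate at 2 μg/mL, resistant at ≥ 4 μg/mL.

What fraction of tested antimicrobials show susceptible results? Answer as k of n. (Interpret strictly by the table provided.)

3 of 7

Vancomycin 0.25 μg/mL: ≤ 16 μg/mL ⇒ Susceptible
Tigecycline: 256 μg/mL is ≥ 16 μg/mL — resistant
Chloramphenicol: 0.06 μg/mL is ≤ 0.12 μg/mL — susceptible
Amoxicillin-clavulanate 128 μg/mL: ≥ 16 μg/mL ⇒ resistant
Azithromycin 0.12 μg/mL: ≤ 8 μg/mL — Susceptible
Minocycline (8 μg/mL) ≥ 8 μg/mL → resistant
Moxifloxacin 2 μg/mL: = 2 μg/mL → Intermediate
Susceptible: 3/7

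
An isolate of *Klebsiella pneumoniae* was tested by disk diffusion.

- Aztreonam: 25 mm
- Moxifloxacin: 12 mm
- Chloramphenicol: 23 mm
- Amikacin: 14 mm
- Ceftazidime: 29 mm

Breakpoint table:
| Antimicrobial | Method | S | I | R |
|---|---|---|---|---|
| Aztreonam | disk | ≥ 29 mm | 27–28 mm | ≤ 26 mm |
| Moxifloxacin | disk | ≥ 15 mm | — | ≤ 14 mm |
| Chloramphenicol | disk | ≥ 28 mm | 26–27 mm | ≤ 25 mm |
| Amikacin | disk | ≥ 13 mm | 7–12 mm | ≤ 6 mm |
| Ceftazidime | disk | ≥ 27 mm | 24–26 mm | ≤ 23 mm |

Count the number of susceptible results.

2

Aztreonam (25 mm) ≤ 26 mm ⇒ resistant
Moxifloxacin: 12 mm is ≤ 14 mm → R
Chloramphenicol 23 mm: ≤ 25 mm ⇒ R
Amikacin (14 mm) ≥ 13 mm ⇒ susceptible
Ceftazidime 29 mm: ≥ 27 mm → S
Susceptible: 2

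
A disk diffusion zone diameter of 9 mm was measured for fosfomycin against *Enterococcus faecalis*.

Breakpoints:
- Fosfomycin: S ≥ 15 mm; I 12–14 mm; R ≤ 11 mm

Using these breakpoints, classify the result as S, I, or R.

Resistant

Fosfomycin 9 mm: ≤ 11 mm ⇒ Resistant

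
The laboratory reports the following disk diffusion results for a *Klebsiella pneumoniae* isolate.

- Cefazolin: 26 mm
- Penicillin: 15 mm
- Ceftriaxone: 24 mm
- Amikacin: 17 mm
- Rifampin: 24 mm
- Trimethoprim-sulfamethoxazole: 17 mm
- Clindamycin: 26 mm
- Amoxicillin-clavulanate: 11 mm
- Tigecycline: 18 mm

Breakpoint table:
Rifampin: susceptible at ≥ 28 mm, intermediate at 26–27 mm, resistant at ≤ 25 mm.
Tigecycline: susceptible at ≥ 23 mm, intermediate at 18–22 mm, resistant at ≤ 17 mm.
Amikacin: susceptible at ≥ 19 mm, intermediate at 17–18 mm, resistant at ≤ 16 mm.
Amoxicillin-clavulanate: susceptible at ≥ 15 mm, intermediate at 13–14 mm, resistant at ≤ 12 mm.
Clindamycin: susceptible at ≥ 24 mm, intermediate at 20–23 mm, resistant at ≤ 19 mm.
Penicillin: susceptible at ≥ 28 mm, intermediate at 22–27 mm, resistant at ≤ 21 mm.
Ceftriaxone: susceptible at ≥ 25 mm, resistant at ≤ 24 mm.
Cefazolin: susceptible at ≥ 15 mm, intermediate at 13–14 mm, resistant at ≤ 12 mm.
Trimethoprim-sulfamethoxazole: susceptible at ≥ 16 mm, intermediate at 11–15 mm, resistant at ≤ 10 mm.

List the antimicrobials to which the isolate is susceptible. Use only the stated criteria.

cefazolin, trimethoprim-sulfamethoxazole, clindamycin

Cefazolin (26 mm) ≥ 15 mm — S
Penicillin: 15 mm is ≤ 21 mm ⇒ Resistant
Ceftriaxone (24 mm) ≤ 24 mm ⇒ R
Amikacin: 17 mm is in 17–18 mm — Intermediate
Rifampin: 24 mm is ≤ 25 mm → Resistant
Trimethoprim-sulfamethoxazole (17 mm) ≥ 16 mm — Susceptible
Clindamycin 26 mm: ≥ 24 mm → susceptible
Amoxicillin-clavulanate 11 mm: ≤ 12 mm — R
Tigecycline: 18 mm is in 18–22 mm — Intermediate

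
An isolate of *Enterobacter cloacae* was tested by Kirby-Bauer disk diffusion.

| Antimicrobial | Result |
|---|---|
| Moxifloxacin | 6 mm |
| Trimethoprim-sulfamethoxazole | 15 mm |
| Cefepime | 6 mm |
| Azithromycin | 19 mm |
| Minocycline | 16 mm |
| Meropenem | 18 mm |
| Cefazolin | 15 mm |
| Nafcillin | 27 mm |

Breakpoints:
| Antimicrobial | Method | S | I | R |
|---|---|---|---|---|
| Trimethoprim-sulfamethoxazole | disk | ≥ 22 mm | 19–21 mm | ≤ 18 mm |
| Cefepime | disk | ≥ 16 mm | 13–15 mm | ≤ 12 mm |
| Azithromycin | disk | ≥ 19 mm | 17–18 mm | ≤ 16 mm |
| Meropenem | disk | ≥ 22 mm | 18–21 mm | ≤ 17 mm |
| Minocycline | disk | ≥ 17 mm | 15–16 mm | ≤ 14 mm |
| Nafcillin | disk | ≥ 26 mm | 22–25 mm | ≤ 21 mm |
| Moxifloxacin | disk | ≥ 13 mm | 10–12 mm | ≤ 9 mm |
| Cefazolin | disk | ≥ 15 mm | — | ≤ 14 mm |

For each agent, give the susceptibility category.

R, R, R, S, I, I, S, S

Moxifloxacin: 6 mm is ≤ 9 mm — R
Trimethoprim-sulfamethoxazole (15 mm) ≤ 18 mm — resistant
Cefepime: 6 mm is ≤ 12 mm ⇒ Resistant
Azithromycin: 19 mm is ≥ 19 mm — susceptible
Minocycline (16 mm) in 15–16 mm ⇒ I
Meropenem: 18 mm is in 18–21 mm ⇒ I
Cefazolin (15 mm) ≥ 15 mm → susceptible
Nafcillin (27 mm) ≥ 26 mm ⇒ susceptible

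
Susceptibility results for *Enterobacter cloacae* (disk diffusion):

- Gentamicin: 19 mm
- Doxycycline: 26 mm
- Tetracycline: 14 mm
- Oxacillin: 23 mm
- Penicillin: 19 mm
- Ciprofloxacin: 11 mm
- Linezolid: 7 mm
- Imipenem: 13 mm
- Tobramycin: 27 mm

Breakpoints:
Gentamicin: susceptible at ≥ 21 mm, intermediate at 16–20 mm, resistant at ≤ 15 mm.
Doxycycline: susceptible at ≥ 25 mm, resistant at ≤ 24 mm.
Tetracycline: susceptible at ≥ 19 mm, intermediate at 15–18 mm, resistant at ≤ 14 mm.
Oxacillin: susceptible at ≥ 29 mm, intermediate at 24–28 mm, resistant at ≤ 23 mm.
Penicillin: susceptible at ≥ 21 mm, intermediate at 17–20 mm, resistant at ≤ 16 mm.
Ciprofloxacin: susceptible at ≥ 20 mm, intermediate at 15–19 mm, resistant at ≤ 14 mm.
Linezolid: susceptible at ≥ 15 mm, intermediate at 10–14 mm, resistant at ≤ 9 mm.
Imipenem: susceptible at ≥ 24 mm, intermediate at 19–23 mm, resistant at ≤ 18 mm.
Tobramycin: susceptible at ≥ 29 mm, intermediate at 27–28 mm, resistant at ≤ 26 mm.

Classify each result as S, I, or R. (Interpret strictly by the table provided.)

I, S, R, R, I, R, R, R, I

Gentamicin (19 mm) in 16–20 mm — Intermediate
Doxycycline 26 mm: ≥ 25 mm → Susceptible
Tetracycline (14 mm) ≤ 14 mm → resistant
Oxacillin (23 mm) ≤ 23 mm — Resistant
Penicillin 19 mm: in 17–20 mm — Intermediate
Ciprofloxacin (11 mm) ≤ 14 mm — resistant
Linezolid 7 mm: ≤ 9 mm — resistant
Imipenem (13 mm) ≤ 18 mm ⇒ resistant
Tobramycin: 27 mm is in 27–28 mm ⇒ I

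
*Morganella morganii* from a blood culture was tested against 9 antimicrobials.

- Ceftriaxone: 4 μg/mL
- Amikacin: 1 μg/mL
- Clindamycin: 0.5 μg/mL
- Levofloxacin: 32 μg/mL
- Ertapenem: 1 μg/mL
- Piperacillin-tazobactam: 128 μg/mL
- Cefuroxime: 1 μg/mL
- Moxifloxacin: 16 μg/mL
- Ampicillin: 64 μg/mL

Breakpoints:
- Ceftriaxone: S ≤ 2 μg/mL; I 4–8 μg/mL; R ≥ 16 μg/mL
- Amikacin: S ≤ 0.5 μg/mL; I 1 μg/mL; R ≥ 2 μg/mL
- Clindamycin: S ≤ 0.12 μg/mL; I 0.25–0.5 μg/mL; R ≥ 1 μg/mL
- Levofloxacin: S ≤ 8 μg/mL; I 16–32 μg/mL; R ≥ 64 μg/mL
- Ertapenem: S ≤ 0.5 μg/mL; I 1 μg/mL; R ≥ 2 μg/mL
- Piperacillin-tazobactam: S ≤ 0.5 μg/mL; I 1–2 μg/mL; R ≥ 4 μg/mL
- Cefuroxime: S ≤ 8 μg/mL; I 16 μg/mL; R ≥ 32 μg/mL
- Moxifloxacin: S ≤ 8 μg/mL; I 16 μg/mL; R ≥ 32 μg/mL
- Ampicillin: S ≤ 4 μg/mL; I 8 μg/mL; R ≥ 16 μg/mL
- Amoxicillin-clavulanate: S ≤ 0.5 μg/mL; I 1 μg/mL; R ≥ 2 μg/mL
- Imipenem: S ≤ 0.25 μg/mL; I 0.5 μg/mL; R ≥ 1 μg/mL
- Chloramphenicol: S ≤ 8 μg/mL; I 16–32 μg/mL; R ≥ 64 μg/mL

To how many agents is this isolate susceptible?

1

Ceftriaxone (4 μg/mL) in 4–8 μg/mL — intermediate
Amikacin (1 μg/mL) = 1 μg/mL — I
Clindamycin (0.5 μg/mL) in 0.25–0.5 μg/mL ⇒ I
Levofloxacin 32 μg/mL: in 16–32 μg/mL → intermediate
Ertapenem 1 μg/mL: = 1 μg/mL → I
Piperacillin-tazobactam (128 μg/mL) ≥ 4 μg/mL ⇒ Resistant
Cefuroxime 1 μg/mL: ≤ 8 μg/mL → Susceptible
Moxifloxacin: 16 μg/mL is = 16 μg/mL → I
Ampicillin (64 μg/mL) ≥ 16 μg/mL ⇒ R
Susceptible: 1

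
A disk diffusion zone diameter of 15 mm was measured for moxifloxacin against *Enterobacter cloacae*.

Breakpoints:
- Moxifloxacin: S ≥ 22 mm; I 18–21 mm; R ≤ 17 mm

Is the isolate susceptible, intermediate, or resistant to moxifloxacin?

Resistant

Moxifloxacin 15 mm: ≤ 17 mm → R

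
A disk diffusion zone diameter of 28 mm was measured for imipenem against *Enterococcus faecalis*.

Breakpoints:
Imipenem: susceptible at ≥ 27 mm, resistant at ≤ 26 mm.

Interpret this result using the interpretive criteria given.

S

Imipenem: 28 mm is ≥ 27 mm ⇒ susceptible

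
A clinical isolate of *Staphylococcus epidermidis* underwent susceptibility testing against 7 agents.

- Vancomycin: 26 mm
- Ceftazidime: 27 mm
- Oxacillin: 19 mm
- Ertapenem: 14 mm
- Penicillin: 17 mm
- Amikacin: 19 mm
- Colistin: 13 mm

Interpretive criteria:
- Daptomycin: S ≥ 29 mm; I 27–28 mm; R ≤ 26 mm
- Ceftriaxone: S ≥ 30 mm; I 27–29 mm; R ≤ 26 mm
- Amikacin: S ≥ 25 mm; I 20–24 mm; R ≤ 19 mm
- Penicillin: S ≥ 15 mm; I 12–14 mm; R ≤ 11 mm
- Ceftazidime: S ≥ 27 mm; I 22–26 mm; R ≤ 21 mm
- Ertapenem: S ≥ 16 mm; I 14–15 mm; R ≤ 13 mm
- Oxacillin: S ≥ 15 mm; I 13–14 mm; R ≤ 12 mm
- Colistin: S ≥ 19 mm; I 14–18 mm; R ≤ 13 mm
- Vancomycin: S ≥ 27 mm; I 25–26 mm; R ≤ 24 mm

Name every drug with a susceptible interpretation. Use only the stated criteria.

ceftazidime, oxacillin, penicillin

Vancomycin (26 mm) in 25–26 mm — Intermediate
Ceftazidime (27 mm) ≥ 27 mm — S
Oxacillin: 19 mm is ≥ 15 mm ⇒ Susceptible
Ertapenem (14 mm) in 14–15 mm → Intermediate
Penicillin (17 mm) ≥ 15 mm → susceptible
Amikacin (19 mm) ≤ 19 mm ⇒ R
Colistin (13 mm) ≤ 13 mm ⇒ resistant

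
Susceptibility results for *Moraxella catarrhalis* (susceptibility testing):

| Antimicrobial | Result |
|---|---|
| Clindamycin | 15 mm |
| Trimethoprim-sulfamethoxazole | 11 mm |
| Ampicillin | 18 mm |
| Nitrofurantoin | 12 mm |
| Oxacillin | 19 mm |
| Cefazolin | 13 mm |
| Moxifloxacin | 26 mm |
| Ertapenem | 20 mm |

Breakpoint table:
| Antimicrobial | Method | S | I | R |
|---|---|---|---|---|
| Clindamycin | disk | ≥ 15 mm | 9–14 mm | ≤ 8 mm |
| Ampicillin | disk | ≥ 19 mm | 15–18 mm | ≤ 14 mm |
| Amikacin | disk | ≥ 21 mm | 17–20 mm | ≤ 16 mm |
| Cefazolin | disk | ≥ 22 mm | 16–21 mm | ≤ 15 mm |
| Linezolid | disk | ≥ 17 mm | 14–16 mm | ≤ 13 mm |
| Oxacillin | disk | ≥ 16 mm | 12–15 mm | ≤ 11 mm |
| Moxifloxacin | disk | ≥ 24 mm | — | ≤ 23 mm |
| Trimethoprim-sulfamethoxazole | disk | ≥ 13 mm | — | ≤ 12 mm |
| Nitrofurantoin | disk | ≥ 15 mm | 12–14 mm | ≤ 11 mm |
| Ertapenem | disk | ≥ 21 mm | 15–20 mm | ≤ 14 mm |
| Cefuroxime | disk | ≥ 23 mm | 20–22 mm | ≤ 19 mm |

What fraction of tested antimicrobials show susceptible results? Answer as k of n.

Clindamycin: 15 mm is ≥ 15 mm ⇒ Susceptible
Trimethoprim-sulfamethoxazole (11 mm) ≤ 12 mm ⇒ R
Ampicillin: 18 mm is in 15–18 mm → intermediate
Nitrofurantoin 12 mm: in 12–14 mm ⇒ Intermediate
Oxacillin: 19 mm is ≥ 16 mm ⇒ S
Cefazolin: 13 mm is ≤ 15 mm → Resistant
Moxifloxacin (26 mm) ≥ 24 mm → S
Ertapenem: 20 mm is in 15–20 mm ⇒ I
Susceptible: 3/8

3 of 8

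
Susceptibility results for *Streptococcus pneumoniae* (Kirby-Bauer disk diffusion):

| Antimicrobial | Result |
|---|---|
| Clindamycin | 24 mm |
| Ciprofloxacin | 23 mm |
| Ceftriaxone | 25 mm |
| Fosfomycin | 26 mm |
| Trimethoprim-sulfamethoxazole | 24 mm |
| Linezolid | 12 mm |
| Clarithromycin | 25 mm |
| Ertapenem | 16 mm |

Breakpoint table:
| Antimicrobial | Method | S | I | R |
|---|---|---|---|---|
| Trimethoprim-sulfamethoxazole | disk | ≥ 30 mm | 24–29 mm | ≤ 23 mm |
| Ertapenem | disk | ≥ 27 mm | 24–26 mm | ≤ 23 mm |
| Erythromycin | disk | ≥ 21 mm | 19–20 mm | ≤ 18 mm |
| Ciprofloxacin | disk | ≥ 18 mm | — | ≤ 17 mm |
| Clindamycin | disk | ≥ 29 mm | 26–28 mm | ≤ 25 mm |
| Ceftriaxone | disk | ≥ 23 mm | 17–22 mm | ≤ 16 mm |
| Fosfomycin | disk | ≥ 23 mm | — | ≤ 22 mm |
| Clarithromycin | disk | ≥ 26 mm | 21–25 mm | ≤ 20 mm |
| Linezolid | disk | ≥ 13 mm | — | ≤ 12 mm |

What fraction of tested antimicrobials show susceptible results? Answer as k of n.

Clindamycin (24 mm) ≤ 25 mm — resistant
Ciprofloxacin: 23 mm is ≥ 18 mm — S
Ceftriaxone: 25 mm is ≥ 23 mm — susceptible
Fosfomycin: 26 mm is ≥ 23 mm → Susceptible
Trimethoprim-sulfamethoxazole: 24 mm is in 24–29 mm — intermediate
Linezolid (12 mm) ≤ 12 mm → resistant
Clarithromycin (25 mm) in 21–25 mm ⇒ Intermediate
Ertapenem: 16 mm is ≤ 23 mm ⇒ Resistant
Susceptible: 3/8

3 of 8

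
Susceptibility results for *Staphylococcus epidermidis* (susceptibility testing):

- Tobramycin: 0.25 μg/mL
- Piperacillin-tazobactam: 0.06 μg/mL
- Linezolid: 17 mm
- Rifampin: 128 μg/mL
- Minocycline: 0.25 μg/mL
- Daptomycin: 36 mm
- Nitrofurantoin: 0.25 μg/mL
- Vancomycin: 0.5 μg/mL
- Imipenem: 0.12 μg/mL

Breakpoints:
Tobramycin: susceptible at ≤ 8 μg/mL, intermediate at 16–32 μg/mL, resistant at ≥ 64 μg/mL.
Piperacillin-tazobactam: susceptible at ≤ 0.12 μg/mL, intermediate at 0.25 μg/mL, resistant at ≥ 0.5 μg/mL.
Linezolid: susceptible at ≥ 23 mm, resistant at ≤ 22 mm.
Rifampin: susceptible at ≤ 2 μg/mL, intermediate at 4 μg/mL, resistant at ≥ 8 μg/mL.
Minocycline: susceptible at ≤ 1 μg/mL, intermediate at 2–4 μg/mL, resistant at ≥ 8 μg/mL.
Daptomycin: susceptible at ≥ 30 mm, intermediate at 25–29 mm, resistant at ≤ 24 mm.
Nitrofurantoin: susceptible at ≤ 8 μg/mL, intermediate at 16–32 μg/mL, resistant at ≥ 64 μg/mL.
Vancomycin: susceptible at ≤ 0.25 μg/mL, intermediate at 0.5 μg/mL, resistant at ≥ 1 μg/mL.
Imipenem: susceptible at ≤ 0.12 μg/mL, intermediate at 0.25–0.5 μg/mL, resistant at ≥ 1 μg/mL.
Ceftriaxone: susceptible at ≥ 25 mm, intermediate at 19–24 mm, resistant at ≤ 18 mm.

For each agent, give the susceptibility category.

S, S, R, R, S, S, S, I, S

Tobramycin: 0.25 μg/mL is ≤ 8 μg/mL ⇒ S
Piperacillin-tazobactam 0.06 μg/mL: ≤ 0.12 μg/mL → Susceptible
Linezolid: 17 mm is ≤ 22 mm ⇒ resistant
Rifampin: 128 μg/mL is ≥ 8 μg/mL → resistant
Minocycline: 0.25 μg/mL is ≤ 1 μg/mL ⇒ S
Daptomycin 36 mm: ≥ 30 mm — Susceptible
Nitrofurantoin: 0.25 μg/mL is ≤ 8 μg/mL — susceptible
Vancomycin: 0.5 μg/mL is = 0.5 μg/mL — I
Imipenem: 0.12 μg/mL is ≤ 0.12 μg/mL ⇒ S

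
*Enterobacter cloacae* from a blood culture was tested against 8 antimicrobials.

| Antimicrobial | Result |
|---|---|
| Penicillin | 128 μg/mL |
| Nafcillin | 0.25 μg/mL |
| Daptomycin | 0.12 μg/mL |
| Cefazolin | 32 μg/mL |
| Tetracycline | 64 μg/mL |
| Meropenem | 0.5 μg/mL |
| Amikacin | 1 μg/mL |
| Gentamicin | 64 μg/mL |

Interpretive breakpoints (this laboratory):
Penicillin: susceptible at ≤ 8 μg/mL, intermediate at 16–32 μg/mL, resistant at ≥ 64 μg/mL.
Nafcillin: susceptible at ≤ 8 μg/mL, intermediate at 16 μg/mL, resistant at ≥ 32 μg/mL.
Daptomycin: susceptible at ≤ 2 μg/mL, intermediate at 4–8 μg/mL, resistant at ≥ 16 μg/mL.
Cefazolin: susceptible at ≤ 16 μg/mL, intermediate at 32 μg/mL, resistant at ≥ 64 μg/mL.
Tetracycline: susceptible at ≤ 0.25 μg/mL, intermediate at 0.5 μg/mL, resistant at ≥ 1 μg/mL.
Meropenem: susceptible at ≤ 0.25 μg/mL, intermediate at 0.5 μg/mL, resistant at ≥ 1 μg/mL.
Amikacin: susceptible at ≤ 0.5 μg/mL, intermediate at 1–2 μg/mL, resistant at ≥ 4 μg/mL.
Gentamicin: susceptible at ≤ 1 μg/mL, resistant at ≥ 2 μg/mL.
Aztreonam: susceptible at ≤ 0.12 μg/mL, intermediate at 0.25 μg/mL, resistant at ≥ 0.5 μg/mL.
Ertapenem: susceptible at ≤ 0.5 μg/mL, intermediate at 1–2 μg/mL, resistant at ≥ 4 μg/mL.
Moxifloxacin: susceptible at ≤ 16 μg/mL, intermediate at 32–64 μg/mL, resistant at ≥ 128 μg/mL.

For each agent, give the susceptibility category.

R, S, S, I, R, I, I, R

Penicillin: 128 μg/mL is ≥ 64 μg/mL → resistant
Nafcillin 0.25 μg/mL: ≤ 8 μg/mL → S
Daptomycin: 0.12 μg/mL is ≤ 2 μg/mL ⇒ Susceptible
Cefazolin 32 μg/mL: = 32 μg/mL → Intermediate
Tetracycline: 64 μg/mL is ≥ 1 μg/mL ⇒ R
Meropenem (0.5 μg/mL) = 0.5 μg/mL → Intermediate
Amikacin 1 μg/mL: in 1–2 μg/mL → intermediate
Gentamicin: 64 μg/mL is ≥ 2 μg/mL — resistant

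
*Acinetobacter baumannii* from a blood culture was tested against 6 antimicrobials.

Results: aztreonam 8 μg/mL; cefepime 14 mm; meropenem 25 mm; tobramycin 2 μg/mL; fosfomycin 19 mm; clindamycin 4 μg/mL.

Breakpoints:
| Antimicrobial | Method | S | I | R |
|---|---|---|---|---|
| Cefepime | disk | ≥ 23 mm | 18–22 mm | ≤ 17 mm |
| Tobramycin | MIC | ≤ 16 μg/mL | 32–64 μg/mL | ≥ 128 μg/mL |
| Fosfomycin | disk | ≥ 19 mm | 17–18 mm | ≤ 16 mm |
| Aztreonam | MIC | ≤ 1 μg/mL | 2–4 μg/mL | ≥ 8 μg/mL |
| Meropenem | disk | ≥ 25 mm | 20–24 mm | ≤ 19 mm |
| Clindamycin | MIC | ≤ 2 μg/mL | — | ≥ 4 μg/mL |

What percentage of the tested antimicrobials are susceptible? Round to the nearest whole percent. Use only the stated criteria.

50%

Aztreonam (8 μg/mL) ≥ 8 μg/mL → resistant
Cefepime 14 mm: ≤ 17 mm — R
Meropenem 25 mm: ≥ 25 mm → Susceptible
Tobramycin 2 μg/mL: ≤ 16 μg/mL → susceptible
Fosfomycin (19 mm) ≥ 19 mm — susceptible
Clindamycin (4 μg/mL) ≥ 4 μg/mL — R
Susceptible: 3/6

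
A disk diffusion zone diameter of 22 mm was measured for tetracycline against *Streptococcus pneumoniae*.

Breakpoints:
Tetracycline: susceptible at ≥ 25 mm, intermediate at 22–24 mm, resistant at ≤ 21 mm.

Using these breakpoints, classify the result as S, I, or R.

I

Tetracycline: 22 mm is in 22–24 mm ⇒ intermediate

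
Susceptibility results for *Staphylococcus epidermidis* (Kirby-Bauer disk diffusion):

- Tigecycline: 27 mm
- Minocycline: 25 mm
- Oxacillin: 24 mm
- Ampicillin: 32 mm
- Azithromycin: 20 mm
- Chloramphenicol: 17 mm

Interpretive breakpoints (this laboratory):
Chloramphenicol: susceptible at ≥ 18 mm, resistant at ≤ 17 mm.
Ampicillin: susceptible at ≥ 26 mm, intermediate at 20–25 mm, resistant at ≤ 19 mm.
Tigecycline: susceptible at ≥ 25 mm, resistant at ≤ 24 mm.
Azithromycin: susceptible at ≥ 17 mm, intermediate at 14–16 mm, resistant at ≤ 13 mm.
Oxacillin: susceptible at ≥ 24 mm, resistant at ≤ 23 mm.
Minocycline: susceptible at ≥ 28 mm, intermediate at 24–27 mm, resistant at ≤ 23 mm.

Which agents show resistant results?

chloramphenicol

Tigecycline 27 mm: ≥ 25 mm ⇒ Susceptible
Minocycline: 25 mm is in 24–27 mm ⇒ Intermediate
Oxacillin 24 mm: ≥ 24 mm → susceptible
Ampicillin: 32 mm is ≥ 26 mm — S
Azithromycin: 20 mm is ≥ 17 mm ⇒ Susceptible
Chloramphenicol (17 mm) ≤ 17 mm — Resistant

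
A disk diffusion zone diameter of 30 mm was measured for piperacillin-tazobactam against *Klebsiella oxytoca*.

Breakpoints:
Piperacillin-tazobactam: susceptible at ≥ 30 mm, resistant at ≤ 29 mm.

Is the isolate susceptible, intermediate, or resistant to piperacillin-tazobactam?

Piperacillin-tazobactam: 30 mm is ≥ 30 mm ⇒ susceptible

Susceptible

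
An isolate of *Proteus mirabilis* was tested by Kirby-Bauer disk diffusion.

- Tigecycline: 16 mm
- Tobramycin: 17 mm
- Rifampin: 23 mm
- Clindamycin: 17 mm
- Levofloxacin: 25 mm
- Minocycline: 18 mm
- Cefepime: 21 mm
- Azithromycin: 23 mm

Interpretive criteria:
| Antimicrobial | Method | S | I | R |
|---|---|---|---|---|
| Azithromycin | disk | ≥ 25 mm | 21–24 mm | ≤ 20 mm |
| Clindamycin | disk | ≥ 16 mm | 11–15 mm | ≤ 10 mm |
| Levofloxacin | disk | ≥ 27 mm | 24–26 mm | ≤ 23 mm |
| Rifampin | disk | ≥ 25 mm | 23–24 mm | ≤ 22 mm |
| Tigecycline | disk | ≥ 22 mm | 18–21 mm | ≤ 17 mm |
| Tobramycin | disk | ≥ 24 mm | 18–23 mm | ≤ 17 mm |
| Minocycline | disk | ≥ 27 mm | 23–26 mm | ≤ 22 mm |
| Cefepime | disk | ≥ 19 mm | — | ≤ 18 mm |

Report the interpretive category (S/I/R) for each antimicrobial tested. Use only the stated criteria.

Tigecycline: 16 mm is ≤ 17 mm → resistant
Tobramycin (17 mm) ≤ 17 mm — Resistant
Rifampin 23 mm: in 23–24 mm → I
Clindamycin: 17 mm is ≥ 16 mm → Susceptible
Levofloxacin (25 mm) in 24–26 mm — Intermediate
Minocycline (18 mm) ≤ 22 mm ⇒ resistant
Cefepime: 21 mm is ≥ 19 mm → S
Azithromycin (23 mm) in 21–24 mm → Intermediate

R, R, I, S, I, R, S, I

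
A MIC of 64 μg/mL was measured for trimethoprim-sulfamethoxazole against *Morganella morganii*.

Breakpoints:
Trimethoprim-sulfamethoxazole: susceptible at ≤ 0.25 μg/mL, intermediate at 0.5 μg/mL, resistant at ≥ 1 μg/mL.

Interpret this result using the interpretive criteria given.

Resistant

Trimethoprim-sulfamethoxazole (64 μg/mL) ≥ 1 μg/mL ⇒ Resistant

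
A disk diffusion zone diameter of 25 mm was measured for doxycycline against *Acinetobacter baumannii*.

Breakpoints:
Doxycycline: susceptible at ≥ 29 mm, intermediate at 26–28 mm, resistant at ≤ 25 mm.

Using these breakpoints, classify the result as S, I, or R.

Doxycycline (25 mm) ≤ 25 mm — R

R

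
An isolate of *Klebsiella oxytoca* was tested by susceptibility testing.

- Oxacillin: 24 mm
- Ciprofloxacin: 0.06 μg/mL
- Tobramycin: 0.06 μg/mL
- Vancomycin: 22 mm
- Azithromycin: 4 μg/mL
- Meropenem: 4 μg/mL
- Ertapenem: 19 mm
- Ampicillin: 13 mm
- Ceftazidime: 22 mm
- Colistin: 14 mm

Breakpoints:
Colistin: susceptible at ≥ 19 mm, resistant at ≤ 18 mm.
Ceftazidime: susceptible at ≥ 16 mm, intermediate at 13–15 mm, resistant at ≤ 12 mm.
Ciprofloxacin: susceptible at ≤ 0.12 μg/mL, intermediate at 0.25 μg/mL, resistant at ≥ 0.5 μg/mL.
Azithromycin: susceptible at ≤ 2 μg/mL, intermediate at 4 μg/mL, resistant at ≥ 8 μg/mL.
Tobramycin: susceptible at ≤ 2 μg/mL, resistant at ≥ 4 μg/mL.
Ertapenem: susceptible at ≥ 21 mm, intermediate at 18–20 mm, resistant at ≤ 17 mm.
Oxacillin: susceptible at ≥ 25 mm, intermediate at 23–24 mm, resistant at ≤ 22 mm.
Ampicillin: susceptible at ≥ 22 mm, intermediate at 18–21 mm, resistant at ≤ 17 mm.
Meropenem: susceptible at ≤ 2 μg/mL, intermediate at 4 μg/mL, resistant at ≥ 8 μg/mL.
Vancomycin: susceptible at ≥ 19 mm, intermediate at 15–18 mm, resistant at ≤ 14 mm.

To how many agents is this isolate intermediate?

4

Oxacillin (24 mm) in 23–24 mm — I
Ciprofloxacin (0.06 μg/mL) ≤ 0.12 μg/mL → susceptible
Tobramycin: 0.06 μg/mL is ≤ 2 μg/mL → S
Vancomycin: 22 mm is ≥ 19 mm ⇒ susceptible
Azithromycin (4 μg/mL) = 4 μg/mL ⇒ Intermediate
Meropenem: 4 μg/mL is = 4 μg/mL — Intermediate
Ertapenem 19 mm: in 18–20 mm ⇒ intermediate
Ampicillin 13 mm: ≤ 17 mm ⇒ Resistant
Ceftazidime (22 mm) ≥ 16 mm → susceptible
Colistin 14 mm: ≤ 18 mm ⇒ resistant
Intermediate: 4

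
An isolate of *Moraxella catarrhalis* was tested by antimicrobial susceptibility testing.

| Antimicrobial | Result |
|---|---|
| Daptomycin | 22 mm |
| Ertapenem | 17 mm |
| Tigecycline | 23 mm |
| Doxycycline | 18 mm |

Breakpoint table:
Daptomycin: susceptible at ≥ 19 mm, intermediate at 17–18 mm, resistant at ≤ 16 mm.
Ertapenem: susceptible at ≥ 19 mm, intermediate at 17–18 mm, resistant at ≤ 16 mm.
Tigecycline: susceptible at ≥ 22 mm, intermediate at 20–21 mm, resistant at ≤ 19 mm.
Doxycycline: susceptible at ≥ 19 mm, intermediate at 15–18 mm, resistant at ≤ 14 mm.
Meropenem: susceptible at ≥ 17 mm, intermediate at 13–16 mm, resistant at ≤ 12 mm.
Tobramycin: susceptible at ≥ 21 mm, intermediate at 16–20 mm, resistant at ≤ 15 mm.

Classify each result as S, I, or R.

S, I, S, I

Daptomycin: 22 mm is ≥ 19 mm → susceptible
Ertapenem 17 mm: in 17–18 mm → intermediate
Tigecycline 23 mm: ≥ 22 mm → susceptible
Doxycycline (18 mm) in 15–18 mm — intermediate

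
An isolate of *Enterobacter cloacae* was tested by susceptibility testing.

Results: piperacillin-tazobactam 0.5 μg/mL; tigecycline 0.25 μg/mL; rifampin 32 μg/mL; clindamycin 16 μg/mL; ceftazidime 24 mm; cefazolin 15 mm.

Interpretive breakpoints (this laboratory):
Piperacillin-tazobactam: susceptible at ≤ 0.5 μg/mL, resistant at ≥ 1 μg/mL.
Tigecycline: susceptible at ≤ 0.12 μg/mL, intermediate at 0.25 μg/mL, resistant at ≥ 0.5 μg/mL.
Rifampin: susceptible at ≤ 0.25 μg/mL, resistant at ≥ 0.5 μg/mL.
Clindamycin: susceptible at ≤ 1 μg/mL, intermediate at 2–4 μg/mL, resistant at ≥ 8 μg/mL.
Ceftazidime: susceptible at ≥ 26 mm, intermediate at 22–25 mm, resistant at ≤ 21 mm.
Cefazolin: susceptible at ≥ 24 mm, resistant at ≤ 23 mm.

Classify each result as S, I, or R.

Piperacillin-tazobactam (0.5 μg/mL) ≤ 0.5 μg/mL ⇒ susceptible
Tigecycline (0.25 μg/mL) = 0.25 μg/mL ⇒ intermediate
Rifampin 32 μg/mL: ≥ 0.5 μg/mL → resistant
Clindamycin 16 μg/mL: ≥ 8 μg/mL — Resistant
Ceftazidime (24 mm) in 22–25 mm — I
Cefazolin: 15 mm is ≤ 23 mm → resistant

S, I, R, R, I, R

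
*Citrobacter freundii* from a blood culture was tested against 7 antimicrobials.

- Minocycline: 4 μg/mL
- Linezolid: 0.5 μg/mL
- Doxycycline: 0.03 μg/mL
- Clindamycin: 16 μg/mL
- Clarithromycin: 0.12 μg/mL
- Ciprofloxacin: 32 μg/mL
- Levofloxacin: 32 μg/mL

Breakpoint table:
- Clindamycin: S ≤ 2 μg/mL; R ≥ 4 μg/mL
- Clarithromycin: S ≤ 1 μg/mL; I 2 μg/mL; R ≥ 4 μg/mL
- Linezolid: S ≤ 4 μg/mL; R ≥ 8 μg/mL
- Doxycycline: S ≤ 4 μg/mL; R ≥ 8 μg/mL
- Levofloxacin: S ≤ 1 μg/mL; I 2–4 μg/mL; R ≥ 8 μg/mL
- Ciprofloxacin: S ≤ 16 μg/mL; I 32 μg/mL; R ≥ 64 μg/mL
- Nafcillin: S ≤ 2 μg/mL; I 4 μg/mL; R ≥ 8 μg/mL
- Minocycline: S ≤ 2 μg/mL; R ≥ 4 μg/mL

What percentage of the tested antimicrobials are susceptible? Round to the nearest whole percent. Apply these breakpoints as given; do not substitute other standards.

43%

Minocycline 4 μg/mL: ≥ 4 μg/mL → Resistant
Linezolid (0.5 μg/mL) ≤ 4 μg/mL — Susceptible
Doxycycline: 0.03 μg/mL is ≤ 4 μg/mL ⇒ susceptible
Clindamycin: 16 μg/mL is ≥ 4 μg/mL ⇒ resistant
Clarithromycin: 0.12 μg/mL is ≤ 1 μg/mL ⇒ Susceptible
Ciprofloxacin 32 μg/mL: = 32 μg/mL → I
Levofloxacin: 32 μg/mL is ≥ 8 μg/mL — resistant
Susceptible: 3/7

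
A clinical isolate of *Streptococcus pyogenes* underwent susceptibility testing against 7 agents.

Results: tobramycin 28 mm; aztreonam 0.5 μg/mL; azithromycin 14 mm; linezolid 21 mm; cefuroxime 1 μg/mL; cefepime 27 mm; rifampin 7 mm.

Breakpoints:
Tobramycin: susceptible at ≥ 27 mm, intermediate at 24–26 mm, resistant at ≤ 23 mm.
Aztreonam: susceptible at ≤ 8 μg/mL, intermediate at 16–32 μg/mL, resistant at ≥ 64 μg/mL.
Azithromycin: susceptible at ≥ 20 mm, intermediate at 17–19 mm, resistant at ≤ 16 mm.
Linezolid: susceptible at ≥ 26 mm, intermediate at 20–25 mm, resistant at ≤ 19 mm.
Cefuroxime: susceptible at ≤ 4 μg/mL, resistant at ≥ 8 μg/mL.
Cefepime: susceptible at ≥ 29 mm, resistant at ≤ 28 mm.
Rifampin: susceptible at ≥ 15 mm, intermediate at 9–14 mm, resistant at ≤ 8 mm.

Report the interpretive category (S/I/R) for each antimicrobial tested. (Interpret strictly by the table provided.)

S, S, R, I, S, R, R

Tobramycin (28 mm) ≥ 27 mm → susceptible
Aztreonam 0.5 μg/mL: ≤ 8 μg/mL ⇒ Susceptible
Azithromycin 14 mm: ≤ 16 mm — Resistant
Linezolid: 21 mm is in 20–25 mm — Intermediate
Cefuroxime 1 μg/mL: ≤ 4 μg/mL — S
Cefepime: 27 mm is ≤ 28 mm ⇒ R
Rifampin: 7 mm is ≤ 8 mm → Resistant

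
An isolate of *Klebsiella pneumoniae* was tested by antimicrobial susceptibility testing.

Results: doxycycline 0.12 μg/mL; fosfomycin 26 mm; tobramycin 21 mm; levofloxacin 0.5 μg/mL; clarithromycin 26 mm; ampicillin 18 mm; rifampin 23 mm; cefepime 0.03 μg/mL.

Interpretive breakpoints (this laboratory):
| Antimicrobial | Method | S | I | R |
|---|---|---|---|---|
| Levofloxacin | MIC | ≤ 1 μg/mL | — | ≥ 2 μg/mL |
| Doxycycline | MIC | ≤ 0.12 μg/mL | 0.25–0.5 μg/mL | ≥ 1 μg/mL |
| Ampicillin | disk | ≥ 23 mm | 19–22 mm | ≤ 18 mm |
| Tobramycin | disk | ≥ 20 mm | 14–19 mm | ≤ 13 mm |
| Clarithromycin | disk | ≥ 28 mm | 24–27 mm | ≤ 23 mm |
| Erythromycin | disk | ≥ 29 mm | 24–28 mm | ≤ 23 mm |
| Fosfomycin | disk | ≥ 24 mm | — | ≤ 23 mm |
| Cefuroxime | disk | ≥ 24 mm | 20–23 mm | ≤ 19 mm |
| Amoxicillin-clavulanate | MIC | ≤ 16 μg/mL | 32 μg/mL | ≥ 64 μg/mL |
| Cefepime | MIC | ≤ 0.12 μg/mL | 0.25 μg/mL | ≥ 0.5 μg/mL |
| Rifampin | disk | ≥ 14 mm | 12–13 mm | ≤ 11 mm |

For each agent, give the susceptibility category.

S, S, S, S, I, R, S, S

Doxycycline (0.12 μg/mL) ≤ 0.12 μg/mL — susceptible
Fosfomycin: 26 mm is ≥ 24 mm ⇒ Susceptible
Tobramycin: 21 mm is ≥ 20 mm → S
Levofloxacin (0.5 μg/mL) ≤ 1 μg/mL ⇒ Susceptible
Clarithromycin 26 mm: in 24–27 mm — intermediate
Ampicillin: 18 mm is ≤ 18 mm — R
Rifampin (23 mm) ≥ 14 mm → susceptible
Cefepime: 0.03 μg/mL is ≤ 0.12 μg/mL — S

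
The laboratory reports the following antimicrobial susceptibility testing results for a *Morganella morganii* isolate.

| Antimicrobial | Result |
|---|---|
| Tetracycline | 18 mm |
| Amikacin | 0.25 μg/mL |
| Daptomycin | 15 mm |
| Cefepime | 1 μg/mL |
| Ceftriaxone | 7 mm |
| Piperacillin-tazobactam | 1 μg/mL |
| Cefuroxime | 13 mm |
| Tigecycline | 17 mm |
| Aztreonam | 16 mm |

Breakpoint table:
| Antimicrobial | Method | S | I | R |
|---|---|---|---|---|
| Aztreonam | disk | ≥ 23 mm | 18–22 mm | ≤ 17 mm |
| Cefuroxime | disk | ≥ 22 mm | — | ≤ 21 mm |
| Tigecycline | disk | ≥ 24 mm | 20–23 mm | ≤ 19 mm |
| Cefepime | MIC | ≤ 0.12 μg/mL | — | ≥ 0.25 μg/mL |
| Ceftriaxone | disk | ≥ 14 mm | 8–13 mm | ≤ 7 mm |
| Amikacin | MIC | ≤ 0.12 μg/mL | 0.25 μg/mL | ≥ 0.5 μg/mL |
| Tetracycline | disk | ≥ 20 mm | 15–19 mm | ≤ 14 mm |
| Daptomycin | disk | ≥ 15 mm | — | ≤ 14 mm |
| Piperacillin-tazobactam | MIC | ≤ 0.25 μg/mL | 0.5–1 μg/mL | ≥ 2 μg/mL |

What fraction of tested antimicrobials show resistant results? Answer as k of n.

Tetracycline: 18 mm is in 15–19 mm — Intermediate
Amikacin 0.25 μg/mL: = 0.25 μg/mL — Intermediate
Daptomycin (15 mm) ≥ 15 mm — Susceptible
Cefepime: 1 μg/mL is ≥ 0.25 μg/mL → resistant
Ceftriaxone 7 mm: ≤ 7 mm — Resistant
Piperacillin-tazobactam 1 μg/mL: in 0.5–1 μg/mL — Intermediate
Cefuroxime (13 mm) ≤ 21 mm → resistant
Tigecycline: 17 mm is ≤ 19 mm → resistant
Aztreonam (16 mm) ≤ 17 mm ⇒ Resistant
Resistant: 5/9

5 of 9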